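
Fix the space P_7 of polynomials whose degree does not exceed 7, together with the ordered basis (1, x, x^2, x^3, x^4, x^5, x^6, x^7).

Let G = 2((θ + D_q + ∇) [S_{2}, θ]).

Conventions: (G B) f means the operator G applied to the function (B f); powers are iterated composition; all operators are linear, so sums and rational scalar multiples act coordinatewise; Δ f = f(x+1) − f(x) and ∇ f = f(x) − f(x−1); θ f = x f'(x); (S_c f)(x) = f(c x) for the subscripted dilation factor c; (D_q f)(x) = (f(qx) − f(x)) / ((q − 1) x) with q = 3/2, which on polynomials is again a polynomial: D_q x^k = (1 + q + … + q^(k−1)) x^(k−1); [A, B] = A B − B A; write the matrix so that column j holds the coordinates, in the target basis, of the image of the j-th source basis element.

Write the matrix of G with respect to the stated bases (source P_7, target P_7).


image of 1: 0
image of x: 0
image of x^2: 0
image of x^3: 0
image of x^4: 0
image of x^5: 0
image of x^6: 0
image of x^7: 0
each image's coordinates form column j of the matrix

the matrix is [[0, 0, 0, 0, 0, 0, 0, 0]; [0, 0, 0, 0, 0, 0, 0, 0]; [0, 0, 0, 0, 0, 0, 0, 0]; [0, 0, 0, 0, 0, 0, 0, 0]; [0, 0, 0, 0, 0, 0, 0, 0]; [0, 0, 0, 0, 0, 0, 0, 0]; [0, 0, 0, 0, 0, 0, 0, 0]; [0, 0, 0, 0, 0, 0, 0, 0]] (rows listed top to bottom)


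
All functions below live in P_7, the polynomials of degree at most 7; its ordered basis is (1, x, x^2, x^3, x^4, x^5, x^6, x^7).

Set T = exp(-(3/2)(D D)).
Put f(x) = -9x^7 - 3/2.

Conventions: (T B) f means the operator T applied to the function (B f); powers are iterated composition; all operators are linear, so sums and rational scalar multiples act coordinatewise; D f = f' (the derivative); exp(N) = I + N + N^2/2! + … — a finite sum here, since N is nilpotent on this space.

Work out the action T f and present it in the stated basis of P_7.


the image equals g(x) = -9x^7 + 567x^5 - 8505x^3 + 25515x - 3/2

order-1 term: 567x^5
order-2 term: -8505x^3
order-3 term: 25515x
the series for exp(-(3/2)(D D)) f terminates at order 3
exp(-(3/2)(D D)) f = -9x^7 + 567x^5 - 8505x^3 + 25515x - 3/2


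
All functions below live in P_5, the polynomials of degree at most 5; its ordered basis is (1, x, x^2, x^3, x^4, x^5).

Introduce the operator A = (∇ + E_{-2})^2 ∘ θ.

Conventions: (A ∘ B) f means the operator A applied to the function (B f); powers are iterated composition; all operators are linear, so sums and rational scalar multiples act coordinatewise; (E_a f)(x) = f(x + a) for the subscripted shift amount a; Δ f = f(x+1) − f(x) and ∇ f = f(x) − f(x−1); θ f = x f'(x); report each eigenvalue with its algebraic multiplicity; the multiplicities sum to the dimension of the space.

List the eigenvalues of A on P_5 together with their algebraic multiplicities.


λ = 0 (multiplicity 1), λ = 1 (multiplicity 1), λ = 2 (multiplicity 1), λ = 3 (multiplicity 1), λ = 4 (multiplicity 1), λ = 5 (multiplicity 1)

image of 1: 0
image of x: x - 2
image of x^2: 2x^2 - 8x + 16
image of x^3: 3x^3 - 18x^2 + 72x - 96
image of x^4: 4x^4 - 32x^3 + 192x^2 - 512x + 560
image of x^5: 5x^5 - 50x^4 + 400x^3 - 1600x^2 + 3500x - 3160
the matrix is upper triangular; its diagonal is (0, 1, 2, 3, 4, 5)
for a triangular matrix the eigenvalues are the diagonal entries, with algebraic multiplicity their repetition count


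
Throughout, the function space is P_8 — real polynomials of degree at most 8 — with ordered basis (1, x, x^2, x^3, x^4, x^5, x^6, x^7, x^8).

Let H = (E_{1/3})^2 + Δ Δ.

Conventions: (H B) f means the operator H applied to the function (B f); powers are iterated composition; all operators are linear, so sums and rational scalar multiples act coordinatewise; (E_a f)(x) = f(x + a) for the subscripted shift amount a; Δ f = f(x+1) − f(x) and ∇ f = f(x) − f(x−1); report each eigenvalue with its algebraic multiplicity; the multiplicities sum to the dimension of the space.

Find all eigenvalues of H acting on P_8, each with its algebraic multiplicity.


λ = 1 (multiplicity 9)

image of 1: 1
image of x: x + 2/3
image of x^2: x^2 + (4/3)x + 22/9
image of x^3: x^3 + 2x^2 + (22/3)x + 170/27
image of x^4: x^4 + (8/3)x^3 + (44/3)x^2 + (680/27)x + 1150/81
image of x^5: x^5 + (10/3)x^4 + (220/9)x^3 + (1700/27)x^2 + (5750/81)x + 7322/243
image of x^6: x^6 + 4x^5 + (110/3)x^4 + (3400/27)x^3 + (5750/27)x^2 + (14644/81)x + 45262/729
image of x^7: x^7 + (14/3)x^6 + (154/3)x^5 + (5950/27)x^4 + (40250/81)x^3 + (51254/81)x^2 + (316834/729)x + 275690/2187
image of x^8: x^8 + (16/3)x^7 + (616/9)x^6 + (9520/27)x^5 + (80500/81)x^4 + (410032/243)x^3 + (1267336/729)x^2 + (2205520/2187)x + 1666750/6561
the matrix is upper triangular; its diagonal is (1, 1, 1, 1, 1, 1, 1, 1, 1)
for a triangular matrix the eigenvalues are the diagonal entries, with algebraic multiplicity their repetition count


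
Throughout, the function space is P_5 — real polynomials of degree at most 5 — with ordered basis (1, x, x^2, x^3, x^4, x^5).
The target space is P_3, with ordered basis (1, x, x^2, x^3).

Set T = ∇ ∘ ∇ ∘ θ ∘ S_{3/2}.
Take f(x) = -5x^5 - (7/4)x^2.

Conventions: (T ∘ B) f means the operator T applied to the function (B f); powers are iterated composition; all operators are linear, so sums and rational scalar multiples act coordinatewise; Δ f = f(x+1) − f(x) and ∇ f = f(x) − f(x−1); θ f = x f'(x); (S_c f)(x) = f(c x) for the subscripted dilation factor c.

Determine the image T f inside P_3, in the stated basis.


the result is g(x) = -(30375/8)x^3 + (91125/8)x^2 - (212625/16)x + 90873/16

S_{3/2} f = -(1215/32)x^5 - (63/16)x^2
θ S_{3/2} f = -(6075/32)x^5 - (63/8)x^2
∇ θ S_{3/2} f = -(30375/32)x^4 + (30375/16)x^3 - (30375/16)x^2 + (29871/32)x - 5823/32
∇ ∇ θ S_{3/2} f = -(30375/8)x^3 + (91125/8)x^2 - (212625/16)x + 90873/16


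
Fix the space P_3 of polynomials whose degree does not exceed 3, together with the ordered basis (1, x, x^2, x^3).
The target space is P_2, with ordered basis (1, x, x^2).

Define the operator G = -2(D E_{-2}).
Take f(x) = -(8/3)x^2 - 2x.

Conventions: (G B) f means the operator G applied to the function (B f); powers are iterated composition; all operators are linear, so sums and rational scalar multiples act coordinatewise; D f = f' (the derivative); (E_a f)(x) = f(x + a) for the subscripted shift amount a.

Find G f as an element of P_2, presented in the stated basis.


g(x) = (32/3)x - 52/3

E_{-2} f = -(8/3)x^2 + (26/3)x - 20/3
D E_{-2} f = -(16/3)x + 26/3
(-2(D E_{-2})) f = (32/3)x - 52/3


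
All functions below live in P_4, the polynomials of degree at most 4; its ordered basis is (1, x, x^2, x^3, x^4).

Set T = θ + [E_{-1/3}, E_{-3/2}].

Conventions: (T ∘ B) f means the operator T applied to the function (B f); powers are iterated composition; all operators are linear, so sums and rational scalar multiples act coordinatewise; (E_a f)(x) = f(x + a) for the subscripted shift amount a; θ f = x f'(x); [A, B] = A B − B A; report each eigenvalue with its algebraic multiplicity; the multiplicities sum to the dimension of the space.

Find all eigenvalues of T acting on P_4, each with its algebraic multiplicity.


λ = 0 (multiplicity 1), λ = 1 (multiplicity 1), λ = 2 (multiplicity 1), λ = 3 (multiplicity 1), λ = 4 (multiplicity 1)

image of 1: 0
image of x: x
image of x^2: 2x^2
image of x^3: 3x^3
image of x^4: 4x^4
the matrix is upper triangular; its diagonal is (0, 1, 2, 3, 4)
for a triangular matrix the eigenvalues are the diagonal entries, with algebraic multiplicity their repetition count


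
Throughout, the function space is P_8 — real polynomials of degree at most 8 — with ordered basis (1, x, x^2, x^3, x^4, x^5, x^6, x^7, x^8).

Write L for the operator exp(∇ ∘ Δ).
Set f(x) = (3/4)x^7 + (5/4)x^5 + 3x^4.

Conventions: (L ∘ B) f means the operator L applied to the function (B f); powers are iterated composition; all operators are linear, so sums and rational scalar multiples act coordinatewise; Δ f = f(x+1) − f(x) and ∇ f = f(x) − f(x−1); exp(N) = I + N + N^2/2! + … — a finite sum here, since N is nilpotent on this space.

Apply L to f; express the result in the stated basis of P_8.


the result is g(x) = (3/4)x^7 + (131/4)x^5 + 3x^4 + (785/2)x^3 + 36x^2 + 1043x + 42

order-1 term: (63/2)x^5 + (155/2)x^3 + 36x^2 + 23x + 6
order-2 term: 315x^3 + 390x + 36
order-3 term: 630x
the series for exp(∇ ∘ Δ) f terminates at order 3
exp(∇ ∘ Δ) f = (3/4)x^7 + (131/4)x^5 + 3x^4 + (785/2)x^3 + 36x^2 + 1043x + 42


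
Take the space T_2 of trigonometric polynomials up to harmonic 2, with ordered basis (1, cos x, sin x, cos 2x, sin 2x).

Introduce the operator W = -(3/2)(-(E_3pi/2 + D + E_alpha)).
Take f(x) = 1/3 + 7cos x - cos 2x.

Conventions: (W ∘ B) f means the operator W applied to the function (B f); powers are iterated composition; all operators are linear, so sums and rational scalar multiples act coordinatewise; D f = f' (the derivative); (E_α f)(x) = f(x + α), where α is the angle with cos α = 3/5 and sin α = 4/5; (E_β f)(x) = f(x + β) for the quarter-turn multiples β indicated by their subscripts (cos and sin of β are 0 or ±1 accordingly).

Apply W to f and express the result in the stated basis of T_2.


g(x) = 1 + (63/10)cos x - (42/5)sin x + (48/25)cos 2x + (111/25)sin 2x

E_3pi/2 f = 1/3 + 7sin x + cos 2x
D f = -7sin x + 2sin 2x
E_alpha f = 1/3 + (21/5)cos x - (28/5)sin x + (7/25)cos 2x + (24/25)sin 2x
(E_3pi/2 + D + E_alpha) f = 2/3 + (21/5)cos x - (28/5)sin x + (32/25)cos 2x + (74/25)sin 2x
(-(E_3pi/2 + D + E_alpha)) f = -2/3 - (21/5)cos x + (28/5)sin x - (32/25)cos 2x - (74/25)sin 2x
(-(3/2)(-(E_3pi/2 + D + E_alpha))) f = 1 + (63/10)cos x - (42/5)sin x + (48/25)cos 2x + (111/25)sin 2x


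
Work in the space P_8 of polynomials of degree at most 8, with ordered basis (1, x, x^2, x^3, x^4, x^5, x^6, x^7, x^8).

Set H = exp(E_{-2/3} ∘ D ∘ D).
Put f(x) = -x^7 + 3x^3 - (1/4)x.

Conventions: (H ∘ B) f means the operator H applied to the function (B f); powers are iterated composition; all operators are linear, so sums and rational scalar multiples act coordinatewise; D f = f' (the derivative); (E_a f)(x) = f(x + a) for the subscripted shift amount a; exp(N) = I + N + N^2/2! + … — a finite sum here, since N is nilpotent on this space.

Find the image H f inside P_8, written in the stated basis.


order-1 term: -42x^5 + 140x^4 - (560/3)x^3 + (1120/9)x^2 - (634/27)x - 524/81
order-2 term: -420x^3 + 1680x^2 - 2240x + 8960/9
order-3 term: -840x + 1680
the series for exp(E_{-2/3} ∘ D ∘ D) f terminates at order 3
exp(E_{-2/3} ∘ D ∘ D) f = -x^7 - 42x^5 + 140x^4 - (1811/3)x^3 + (16240/9)x^2 - (335203/108)x + 216196/81

the image equals g(x) = -x^7 - 42x^5 + 140x^4 - (1811/3)x^3 + (16240/9)x^2 - (335203/108)x + 216196/81


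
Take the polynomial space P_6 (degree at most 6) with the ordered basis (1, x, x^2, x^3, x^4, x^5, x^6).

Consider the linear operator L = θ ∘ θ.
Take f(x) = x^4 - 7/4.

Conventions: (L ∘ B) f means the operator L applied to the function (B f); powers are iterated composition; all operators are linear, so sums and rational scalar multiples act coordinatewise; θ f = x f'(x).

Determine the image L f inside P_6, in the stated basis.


g(x) = 16x^4

θ f = 4x^4
θ θ f = 16x^4


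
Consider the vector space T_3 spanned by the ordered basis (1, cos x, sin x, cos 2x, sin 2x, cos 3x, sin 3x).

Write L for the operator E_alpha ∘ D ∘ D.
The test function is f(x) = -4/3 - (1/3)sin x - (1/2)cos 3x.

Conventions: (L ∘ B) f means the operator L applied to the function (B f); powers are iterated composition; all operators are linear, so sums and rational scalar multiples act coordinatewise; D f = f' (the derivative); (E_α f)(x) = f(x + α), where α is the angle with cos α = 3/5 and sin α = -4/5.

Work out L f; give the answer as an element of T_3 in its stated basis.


D f = -(1/3)cos x + (3/2)sin 3x
D D f = (1/3)sin x + (9/2)cos 3x
E_alpha D D f = -(4/15)cos x + (1/5)sin x - (1053/250)cos 3x + (198/125)sin 3x

the result is g(x) = -(4/15)cos x + (1/5)sin x - (1053/250)cos 3x + (198/125)sin 3x


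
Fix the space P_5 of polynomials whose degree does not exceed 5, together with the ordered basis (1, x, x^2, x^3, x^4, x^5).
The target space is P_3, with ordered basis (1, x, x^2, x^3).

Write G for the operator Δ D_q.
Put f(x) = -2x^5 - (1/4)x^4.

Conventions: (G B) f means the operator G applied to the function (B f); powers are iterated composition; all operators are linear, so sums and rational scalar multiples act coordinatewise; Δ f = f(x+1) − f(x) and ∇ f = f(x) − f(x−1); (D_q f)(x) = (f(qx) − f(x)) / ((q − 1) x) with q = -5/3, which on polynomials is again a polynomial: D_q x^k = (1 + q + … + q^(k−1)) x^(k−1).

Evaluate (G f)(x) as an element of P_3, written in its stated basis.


D_q f = -(842/81)x^4 + (17/27)x^3
Δ D_q f = -(3368/81)x^3 - (1633/27)x^2 - (3215/81)x - 791/81

the result is g(x) = -(3368/81)x^3 - (1633/27)x^2 - (3215/81)x - 791/81


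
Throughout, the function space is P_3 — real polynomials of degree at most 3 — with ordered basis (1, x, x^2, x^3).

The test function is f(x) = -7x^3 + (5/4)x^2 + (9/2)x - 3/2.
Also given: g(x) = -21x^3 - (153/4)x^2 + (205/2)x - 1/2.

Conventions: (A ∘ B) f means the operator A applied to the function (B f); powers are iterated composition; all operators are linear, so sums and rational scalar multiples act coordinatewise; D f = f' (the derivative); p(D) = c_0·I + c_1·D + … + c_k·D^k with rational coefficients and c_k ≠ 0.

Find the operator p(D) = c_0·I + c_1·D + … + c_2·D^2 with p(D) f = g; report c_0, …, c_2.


p(D) = 3·I + 2·D − 2·D^2, i.e. c_0 = 3, c_1 = 2, c_2 = -2

D^0 f = -7x^3 + (5/4)x^2 + (9/2)x - 3/2
D^1 f = -21x^2 + (5/2)x + 9/2
D^2 f = -42x + 5/2
matching coefficients of g against c_0 f + c_1 Df + … from the top degree down determines the c_i
solution: c_0 = 3, c_1 = 2, c_2 = -2


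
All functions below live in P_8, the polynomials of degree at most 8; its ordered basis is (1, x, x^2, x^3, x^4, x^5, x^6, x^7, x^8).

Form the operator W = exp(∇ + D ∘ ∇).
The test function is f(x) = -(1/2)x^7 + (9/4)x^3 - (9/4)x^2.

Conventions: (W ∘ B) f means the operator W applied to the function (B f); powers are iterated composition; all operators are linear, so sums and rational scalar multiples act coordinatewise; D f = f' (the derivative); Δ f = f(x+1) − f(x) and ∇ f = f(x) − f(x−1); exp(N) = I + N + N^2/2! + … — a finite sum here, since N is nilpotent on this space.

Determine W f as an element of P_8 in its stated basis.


g(x) = -(1/2)x^7 - (7/2)x^6 - 21x^5 - 35x^4 - (341/4)x^3 + 36x^2 - (171/2)x + 117/2

order-1 term: -(7/2)x^6 - (21/2)x^5 + 35x^4 - (105/2)x^3 + (195/4)x^2 - (61/4)x - 15/4
order-2 term: -(21/2)x^5 - (105/2)x^4 + (175/2)x^3 + (105/2)x^2 - (827/4)x + 134
order-3 term: -(35/2)x^4 - 105x^3 + (105/2)x^2 + 210x - 593/4
order-4 term: -(35/2)x^3 - 105x^2 - (35/2)x + 105
order-5 term: -(21/2)x^2 - (105/2)x - 35/2
order-6 term: -(7/2)x - 21/2
order-7 term: -1/2
the series for exp(∇ + D ∘ ∇) f terminates at order 7
exp(∇ + D ∘ ∇) f = -(1/2)x^7 - (7/2)x^6 - 21x^5 - 35x^4 - (341/4)x^3 + 36x^2 - (171/2)x + 117/2


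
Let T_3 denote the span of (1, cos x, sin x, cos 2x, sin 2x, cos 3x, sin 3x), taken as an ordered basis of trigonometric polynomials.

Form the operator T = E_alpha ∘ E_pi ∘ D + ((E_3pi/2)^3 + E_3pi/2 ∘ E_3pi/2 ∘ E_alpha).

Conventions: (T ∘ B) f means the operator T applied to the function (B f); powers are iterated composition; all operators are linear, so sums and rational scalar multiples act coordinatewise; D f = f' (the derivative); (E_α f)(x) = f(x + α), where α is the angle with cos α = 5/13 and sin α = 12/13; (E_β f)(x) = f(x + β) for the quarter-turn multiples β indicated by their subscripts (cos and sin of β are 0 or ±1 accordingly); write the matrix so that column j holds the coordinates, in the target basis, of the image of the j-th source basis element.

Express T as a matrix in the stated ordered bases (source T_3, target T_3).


image of 1: 2
image of cos x: (7/13)cos x + (4/13)sin x
image of sin x: -(4/13)cos x + (7/13)sin x
image of cos 2x: -(528/169)cos 2x + (118/169)sin 2x
image of sin 2x: -(118/169)cos 2x - (528/169)sin 2x
image of cos 3x: -(449/2197)cos 3x - (4736/2197)sin 3x
image of sin 3x: (4736/2197)cos 3x - (449/2197)sin 3x
each image's coordinates form column j of the matrix

the matrix is [[2, 0, 0, 0, 0, 0, 0]; [0, 7/13, -4/13, 0, 0, 0, 0]; [0, 4/13, 7/13, 0, 0, 0, 0]; [0, 0, 0, -528/169, -118/169, 0, 0]; [0, 0, 0, 118/169, -528/169, 0, 0]; [0, 0, 0, 0, 0, -449/2197, 4736/2197]; [0, 0, 0, 0, 0, -4736/2197, -449/2197]] (rows listed top to bottom)


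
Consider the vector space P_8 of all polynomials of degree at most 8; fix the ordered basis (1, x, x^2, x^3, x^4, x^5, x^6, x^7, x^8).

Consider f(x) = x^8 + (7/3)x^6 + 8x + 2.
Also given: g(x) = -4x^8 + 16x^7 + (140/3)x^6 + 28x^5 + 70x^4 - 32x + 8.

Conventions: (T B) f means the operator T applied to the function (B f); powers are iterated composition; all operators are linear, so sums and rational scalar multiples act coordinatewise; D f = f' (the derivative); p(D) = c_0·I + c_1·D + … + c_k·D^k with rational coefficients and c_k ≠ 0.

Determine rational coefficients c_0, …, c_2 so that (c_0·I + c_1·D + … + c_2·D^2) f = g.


p(D) = -4·I + 2·D + D^2, i.e. c_0 = -4, c_1 = 2, c_2 = 1

D^0 f = x^8 + (7/3)x^6 + 8x + 2
D^1 f = 8x^7 + 14x^5 + 8
D^2 f = 56x^6 + 70x^4
matching coefficients of g against c_0 f + c_1 Df + … from the top degree down determines the c_i
solution: c_0 = -4, c_1 = 2, c_2 = 1


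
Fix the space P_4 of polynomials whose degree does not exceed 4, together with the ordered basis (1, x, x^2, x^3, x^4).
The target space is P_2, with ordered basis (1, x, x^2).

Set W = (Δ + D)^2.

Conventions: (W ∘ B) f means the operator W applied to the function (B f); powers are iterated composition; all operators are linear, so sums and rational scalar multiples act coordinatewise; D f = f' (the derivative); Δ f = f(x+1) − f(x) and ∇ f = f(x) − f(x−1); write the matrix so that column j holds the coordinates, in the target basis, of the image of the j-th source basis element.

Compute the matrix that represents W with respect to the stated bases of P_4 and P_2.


image of 1: 0
image of x: 0
image of x^2: 8
image of x^3: 24x + 12
image of x^4: 48x^2 + 48x + 22
each image's coordinates form column j of the matrix

the matrix is [[0, 0, 8, 12, 22]; [0, 0, 0, 24, 48]; [0, 0, 0, 0, 48]] (rows listed top to bottom)


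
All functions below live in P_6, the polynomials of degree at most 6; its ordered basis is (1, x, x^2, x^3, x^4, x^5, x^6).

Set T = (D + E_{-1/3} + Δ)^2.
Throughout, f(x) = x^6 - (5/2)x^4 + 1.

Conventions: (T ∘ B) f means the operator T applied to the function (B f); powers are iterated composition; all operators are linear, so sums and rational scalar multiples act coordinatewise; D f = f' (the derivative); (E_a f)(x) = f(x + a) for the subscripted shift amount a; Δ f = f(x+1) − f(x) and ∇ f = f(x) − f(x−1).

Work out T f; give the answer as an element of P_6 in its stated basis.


D f = 6x^5 - 10x^3
E_{-1/3} f = x^6 - 2x^5 - (5/6)x^4 + (70/27)x^3 - (40/27)x^2 + (28/81)x + 1415/1458
Δ f = 6x^5 + 15x^4 + 10x^3 - 4x - 3/2
(D + E_{-1/3} + Δ) f = x^6 + 10x^5 + (85/6)x^4 + (70/27)x^3 - (40/27)x^2 - (296/81)x - 386/729
D (D + E_{-1/3} + Δ) f = 6x^5 + 50x^4 + (170/3)x^3 + (70/9)x^2 - (80/27)x - 296/81
E_{-1/3} (D + E_{-1/3} + Δ) f = x^6 + 8x^5 - (5/6)x^4 - (160/27)x^3 + (50/27)x^2 - (268/81)x + 821/1458
Δ (D + E_{-1/3} + Δ) f = 6x^5 + 65x^4 + (530/3)x^3 + (1870/9)x^2 + (3172/27)x + 3665/162
(D + E_{-1/3} + Δ) (D + E_{-1/3} + Δ) f = x^6 + 20x^5 + (685/6)x^4 + (6140/27)x^3 + (5870/27)x^2 + (9008/81)x + 14239/729

g(x) = x^6 + 20x^5 + (685/6)x^4 + (6140/27)x^3 + (5870/27)x^2 + (9008/81)x + 14239/729


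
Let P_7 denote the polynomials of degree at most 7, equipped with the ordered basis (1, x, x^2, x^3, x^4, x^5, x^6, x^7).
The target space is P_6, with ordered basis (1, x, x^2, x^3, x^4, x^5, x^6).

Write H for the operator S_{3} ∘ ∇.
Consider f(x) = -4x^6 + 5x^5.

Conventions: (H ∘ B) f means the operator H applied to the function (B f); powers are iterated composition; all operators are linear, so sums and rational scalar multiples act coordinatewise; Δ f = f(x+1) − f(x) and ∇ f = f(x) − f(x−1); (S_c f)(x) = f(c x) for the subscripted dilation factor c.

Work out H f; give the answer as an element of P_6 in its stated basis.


the image equals g(x) = -5832x^5 + 6885x^4 - 3510x^3 + 990x^2 - 147x + 9

∇ f = -24x^5 + 85x^4 - 130x^3 + 110x^2 - 49x + 9
S_{3} ∇ f = -5832x^5 + 6885x^4 - 3510x^3 + 990x^2 - 147x + 9


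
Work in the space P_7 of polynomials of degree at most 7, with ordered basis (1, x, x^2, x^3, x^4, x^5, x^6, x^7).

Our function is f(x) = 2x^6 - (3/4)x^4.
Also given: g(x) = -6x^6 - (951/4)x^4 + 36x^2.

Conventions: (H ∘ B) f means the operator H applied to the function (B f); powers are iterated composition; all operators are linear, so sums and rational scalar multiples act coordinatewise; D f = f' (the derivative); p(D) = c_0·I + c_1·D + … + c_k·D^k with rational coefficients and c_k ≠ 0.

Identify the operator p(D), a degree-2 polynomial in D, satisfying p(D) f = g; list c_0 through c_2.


D^0 f = 2x^6 - (3/4)x^4
D^1 f = 12x^5 - 3x^3
D^2 f = 60x^4 - 9x^2
matching coefficients of g against c_0 f + c_1 Df + … from the top degree down determines the c_i
solution: c_0 = -3, c_1 = 0, c_2 = -4

c_0 = -3, c_1 = 0, c_2 = -4


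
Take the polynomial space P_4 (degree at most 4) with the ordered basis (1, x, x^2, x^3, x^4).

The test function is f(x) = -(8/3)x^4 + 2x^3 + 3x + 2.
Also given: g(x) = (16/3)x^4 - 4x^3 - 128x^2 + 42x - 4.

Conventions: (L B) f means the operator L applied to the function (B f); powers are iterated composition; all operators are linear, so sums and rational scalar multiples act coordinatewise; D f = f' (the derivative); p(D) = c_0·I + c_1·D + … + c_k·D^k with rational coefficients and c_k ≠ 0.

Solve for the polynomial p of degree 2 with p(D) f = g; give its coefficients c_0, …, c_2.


D^0 f = -(8/3)x^4 + 2x^3 + 3x + 2
D^1 f = -(32/3)x^3 + 6x^2 + 3
D^2 f = -32x^2 + 12x
matching coefficients of g against c_0 f + c_1 Df + … from the top degree down determines the c_i
solution: c_0 = -2, c_1 = 0, c_2 = 4

c_0 = -2, c_1 = 0, c_2 = 4


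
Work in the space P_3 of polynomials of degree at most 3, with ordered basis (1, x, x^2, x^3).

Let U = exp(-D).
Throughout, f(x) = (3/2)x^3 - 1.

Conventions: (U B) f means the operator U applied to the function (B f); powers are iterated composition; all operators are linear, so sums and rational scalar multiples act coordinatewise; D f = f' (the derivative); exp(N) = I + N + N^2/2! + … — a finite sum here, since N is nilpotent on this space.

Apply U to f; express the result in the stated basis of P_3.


g(x) = (3/2)x^3 - (9/2)x^2 + (9/2)x - 5/2

order-1 term: -(9/2)x^2
order-2 term: (9/2)x
order-3 term: -3/2
the series for exp(-D) f terminates at order 3
exp(-D) f = (3/2)x^3 - (9/2)x^2 + (9/2)x - 5/2


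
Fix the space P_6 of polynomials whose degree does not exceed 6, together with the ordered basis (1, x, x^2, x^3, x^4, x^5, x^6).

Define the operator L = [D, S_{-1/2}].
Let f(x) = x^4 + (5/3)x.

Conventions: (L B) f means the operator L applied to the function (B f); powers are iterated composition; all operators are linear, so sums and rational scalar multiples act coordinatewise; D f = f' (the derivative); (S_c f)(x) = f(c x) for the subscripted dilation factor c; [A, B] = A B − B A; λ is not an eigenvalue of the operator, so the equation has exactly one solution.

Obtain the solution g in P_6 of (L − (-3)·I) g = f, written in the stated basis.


the result is g(x) = (1/3)x^4 - (1/12)x^3 - (1/32)x^2 + (329/576)x + 329/1152

write g with unknown coordinates in the stated basis and equate coefficients in (L − (-3)·I) g = f
solving from the highest basis element down gives g = (1/3)x^4 - (1/12)x^3 - (1/32)x^2 + (329/576)x + 329/1152
check: L g = (1/4)x^3 + (3/32)x^2 - (3/64)x - 329/384
so L g − (-3)·g = x^4 + (5/3)x = f ✓


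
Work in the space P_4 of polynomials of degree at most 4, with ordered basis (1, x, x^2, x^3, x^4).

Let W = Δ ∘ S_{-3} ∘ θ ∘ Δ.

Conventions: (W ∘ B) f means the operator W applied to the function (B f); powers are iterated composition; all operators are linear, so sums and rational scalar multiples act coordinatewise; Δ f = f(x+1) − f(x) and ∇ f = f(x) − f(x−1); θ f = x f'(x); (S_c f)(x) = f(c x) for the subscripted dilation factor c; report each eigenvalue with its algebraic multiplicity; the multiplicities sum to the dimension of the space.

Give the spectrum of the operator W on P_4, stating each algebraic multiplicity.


image of 1: 0
image of x: 0
image of x^2: -6
image of x^3: 108x + 45
image of x^4: -972x^2 - 756x - 228
the matrix is upper triangular; its diagonal is (0, 0, 0, 0, 0)
for a triangular matrix the eigenvalues are the diagonal entries, with algebraic multiplicity their repetition count

λ = 0 (multiplicity 5)


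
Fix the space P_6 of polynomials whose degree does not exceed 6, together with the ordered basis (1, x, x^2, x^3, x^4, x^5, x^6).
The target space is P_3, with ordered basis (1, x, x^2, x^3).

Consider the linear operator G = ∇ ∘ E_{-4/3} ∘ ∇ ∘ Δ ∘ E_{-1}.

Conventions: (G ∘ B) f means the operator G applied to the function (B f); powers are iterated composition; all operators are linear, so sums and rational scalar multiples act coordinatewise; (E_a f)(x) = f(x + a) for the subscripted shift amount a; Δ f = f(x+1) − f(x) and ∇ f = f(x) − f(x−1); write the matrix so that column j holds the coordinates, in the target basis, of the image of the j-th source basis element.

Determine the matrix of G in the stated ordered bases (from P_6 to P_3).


image of 1: 0
image of x: 0
image of x^2: 0
image of x^3: 6
image of x^4: 24x - 68
image of x^5: 60x^2 - 340x + 1490/3
image of x^6: 120x^3 - 1020x^2 + 2980x - 26860/9
each image's coordinates form column j of the matrix

the matrix is [[0, 0, 0, 6, -68, 1490/3, -26860/9]; [0, 0, 0, 0, 24, -340, 2980]; [0, 0, 0, 0, 0, 60, -1020]; [0, 0, 0, 0, 0, 0, 120]] (rows listed top to bottom)


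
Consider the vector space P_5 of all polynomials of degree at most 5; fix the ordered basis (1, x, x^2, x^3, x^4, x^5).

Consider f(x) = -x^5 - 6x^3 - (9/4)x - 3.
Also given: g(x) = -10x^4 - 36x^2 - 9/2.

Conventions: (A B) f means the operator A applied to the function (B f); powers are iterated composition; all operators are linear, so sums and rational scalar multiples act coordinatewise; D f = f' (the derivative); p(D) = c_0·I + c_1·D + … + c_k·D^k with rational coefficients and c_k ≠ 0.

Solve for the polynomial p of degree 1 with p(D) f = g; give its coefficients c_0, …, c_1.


D^0 f = -x^5 - 6x^3 - (9/4)x - 3
D^1 f = -5x^4 - 18x^2 - 9/4
matching coefficients of g against c_0 f + c_1 Df + … from the top degree down determines the c_i
solution: c_0 = 0, c_1 = 2

p(D) = 2·D, i.e. c_0 = 0, c_1 = 2


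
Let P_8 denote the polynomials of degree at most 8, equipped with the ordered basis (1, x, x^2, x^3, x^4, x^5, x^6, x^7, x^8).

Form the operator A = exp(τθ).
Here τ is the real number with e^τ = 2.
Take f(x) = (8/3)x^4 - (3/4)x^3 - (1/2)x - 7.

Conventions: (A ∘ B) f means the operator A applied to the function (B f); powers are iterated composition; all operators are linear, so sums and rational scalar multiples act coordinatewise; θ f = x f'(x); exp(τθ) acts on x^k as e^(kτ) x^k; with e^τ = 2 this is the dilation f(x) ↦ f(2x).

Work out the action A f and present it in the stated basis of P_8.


the result is g(x) = (128/3)x^4 - 6x^3 - x - 7

exp(τθ) x^k = e^(kτ) x^k; with e^τ = 2 this sends x^k to 2^k x^k
x ↦ 2 x
x^3 ↦ 8 x^3
x^4 ↦ 16 x^4
applying this coordinatewise to f: exp(τθ) f = (128/3)x^4 - 6x^3 - x - 7


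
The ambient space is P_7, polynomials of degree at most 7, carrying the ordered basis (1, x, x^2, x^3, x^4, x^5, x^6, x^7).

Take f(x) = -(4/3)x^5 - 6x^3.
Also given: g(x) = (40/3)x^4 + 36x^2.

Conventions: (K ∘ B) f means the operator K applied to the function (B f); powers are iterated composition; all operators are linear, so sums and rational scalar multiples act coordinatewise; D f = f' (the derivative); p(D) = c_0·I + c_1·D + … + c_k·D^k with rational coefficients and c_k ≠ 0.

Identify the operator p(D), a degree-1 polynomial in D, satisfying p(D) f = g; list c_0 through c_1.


D^0 f = -(4/3)x^5 - 6x^3
D^1 f = -(20/3)x^4 - 18x^2
matching coefficients of g against c_0 f + c_1 Df + … from the top degree down determines the c_i
solution: c_0 = 0, c_1 = -2

p(D) = -2·D, i.e. c_0 = 0, c_1 = -2


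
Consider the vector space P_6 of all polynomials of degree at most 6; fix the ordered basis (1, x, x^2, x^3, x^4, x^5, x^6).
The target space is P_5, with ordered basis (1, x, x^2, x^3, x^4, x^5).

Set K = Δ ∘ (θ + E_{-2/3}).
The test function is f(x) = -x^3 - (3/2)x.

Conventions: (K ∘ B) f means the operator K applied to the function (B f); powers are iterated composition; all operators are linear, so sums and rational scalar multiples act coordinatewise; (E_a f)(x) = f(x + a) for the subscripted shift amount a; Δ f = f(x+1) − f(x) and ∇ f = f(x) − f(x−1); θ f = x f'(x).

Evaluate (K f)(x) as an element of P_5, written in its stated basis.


the result is g(x) = -12x^2 - 8x - 19/3

θ f = -3x^3 - (3/2)x
E_{-2/3} f = -x^3 + 2x^2 - (17/6)x + 35/27
(θ + E_{-2/3}) f = -4x^3 + 2x^2 - (13/3)x + 35/27
Δ (θ + E_{-2/3}) f = -12x^2 - 8x - 19/3


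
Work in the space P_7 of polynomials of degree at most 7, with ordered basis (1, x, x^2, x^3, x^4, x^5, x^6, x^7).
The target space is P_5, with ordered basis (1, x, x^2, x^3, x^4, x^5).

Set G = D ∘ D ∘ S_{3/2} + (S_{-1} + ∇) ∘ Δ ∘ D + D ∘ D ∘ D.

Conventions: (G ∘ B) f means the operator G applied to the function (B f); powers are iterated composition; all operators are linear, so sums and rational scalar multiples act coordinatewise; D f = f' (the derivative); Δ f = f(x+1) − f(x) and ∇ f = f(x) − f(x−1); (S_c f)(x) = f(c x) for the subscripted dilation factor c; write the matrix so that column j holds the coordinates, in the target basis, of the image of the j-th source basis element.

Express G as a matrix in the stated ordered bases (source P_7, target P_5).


image of 1: 0
image of x: 0
image of x^2: 13/2
image of x^3: (57/4)x + 15
image of x^4: (291/4)x^2 + 36x + 4
image of x^5: (1055/8)x^3 + 150x^2 - 20x + 15
image of x^6: (11895/32)x^4 + 180x^3 + 60x^2 + 30x + 6
image of x^7: (43239/64)x^5 + 525x^4 - 140x^3 + 315x^2 - 42x + 21
each image's coordinates form column j of the matrix

the matrix is [[0, 0, 13/2, 15, 4, 15, 6, 21]; [0, 0, 0, 57/4, 36, -20, 30, -42]; [0, 0, 0, 0, 291/4, 150, 60, 315]; [0, 0, 0, 0, 0, 1055/8, 180, -140]; [0, 0, 0, 0, 0, 0, 11895/32, 525]; [0, 0, 0, 0, 0, 0, 0, 43239/64]] (rows listed top to bottom)


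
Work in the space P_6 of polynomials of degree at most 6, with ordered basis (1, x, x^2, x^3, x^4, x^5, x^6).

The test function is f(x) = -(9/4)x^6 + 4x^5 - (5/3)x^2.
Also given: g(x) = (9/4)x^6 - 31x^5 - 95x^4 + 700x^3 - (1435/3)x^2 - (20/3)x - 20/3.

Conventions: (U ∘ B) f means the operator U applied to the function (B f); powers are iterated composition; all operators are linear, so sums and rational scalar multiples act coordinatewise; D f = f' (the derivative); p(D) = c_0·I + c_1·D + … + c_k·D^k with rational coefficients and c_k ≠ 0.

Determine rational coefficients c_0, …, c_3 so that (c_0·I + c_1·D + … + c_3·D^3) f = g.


D^0 f = -(9/4)x^6 + 4x^5 - (5/3)x^2
D^1 f = -(27/2)x^5 + 20x^4 - (10/3)x
D^2 f = -(135/2)x^4 + 80x^3 - 10/3
D^3 f = -270x^3 + 240x^2
matching coefficients of g against c_0 f + c_1 Df + … from the top degree down determines the c_i
solution: c_0 = -1, c_1 = 2, c_2 = 2, c_3 = -2

p(D) = -I + 2·D + 2·D^2 − 2·D^3, i.e. c_0 = -1, c_1 = 2, c_2 = 2, c_3 = -2


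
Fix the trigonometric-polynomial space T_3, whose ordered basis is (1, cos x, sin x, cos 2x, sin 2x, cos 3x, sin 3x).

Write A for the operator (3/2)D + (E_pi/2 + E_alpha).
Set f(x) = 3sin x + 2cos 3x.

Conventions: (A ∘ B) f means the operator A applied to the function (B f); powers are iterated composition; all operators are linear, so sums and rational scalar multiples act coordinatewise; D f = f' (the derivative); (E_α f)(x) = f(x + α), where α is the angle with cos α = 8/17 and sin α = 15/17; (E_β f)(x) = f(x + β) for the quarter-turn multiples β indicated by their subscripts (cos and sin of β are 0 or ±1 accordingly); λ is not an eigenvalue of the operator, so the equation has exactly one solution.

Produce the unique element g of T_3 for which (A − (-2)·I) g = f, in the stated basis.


write g with unknown coordinates in the stated basis and equate coefficients in (A − (-2)·I) g = f
solving from the highest basis element down gives g = -(690/1193)cos x + (504/1193)sin x + (39504/246929)cos 3x + (133604/246929)sin 3x
check: A g = (1380/1193)cos x + (2571/1193)sin x + (414850/246929)cos 3x - (267208/246929)sin 3x
so A g − (-2)·g = 3sin x + 2cos 3x = f ✓

g(x) = -(690/1193)cos x + (504/1193)sin x + (39504/246929)cos 3x + (133604/246929)sin 3x


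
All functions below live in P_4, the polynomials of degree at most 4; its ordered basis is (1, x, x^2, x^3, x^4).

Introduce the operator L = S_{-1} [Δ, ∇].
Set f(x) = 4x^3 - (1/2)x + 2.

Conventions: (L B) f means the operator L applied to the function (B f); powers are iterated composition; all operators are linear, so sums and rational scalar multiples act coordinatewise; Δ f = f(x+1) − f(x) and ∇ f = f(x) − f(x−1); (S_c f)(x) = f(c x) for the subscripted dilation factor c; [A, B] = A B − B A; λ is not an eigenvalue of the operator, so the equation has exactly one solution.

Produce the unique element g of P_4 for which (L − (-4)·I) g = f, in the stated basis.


write g with unknown coordinates in the stated basis and equate coefficients in (L − (-4)·I) g = f
solving from the highest basis element down gives g = x^3 - (1/8)x + 1/2
check: L g = 0
so L g − (-4)·g = 4x^3 - (1/2)x + 2 = f ✓

the image equals g(x) = x^3 - (1/8)x + 1/2


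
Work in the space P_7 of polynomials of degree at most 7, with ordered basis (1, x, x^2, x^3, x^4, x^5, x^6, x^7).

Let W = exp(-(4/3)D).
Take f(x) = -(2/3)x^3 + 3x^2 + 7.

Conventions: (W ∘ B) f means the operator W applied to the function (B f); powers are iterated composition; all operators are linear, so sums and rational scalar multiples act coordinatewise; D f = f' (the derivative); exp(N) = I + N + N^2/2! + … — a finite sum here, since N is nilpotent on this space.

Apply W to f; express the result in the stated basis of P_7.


the result is g(x) = -(2/3)x^3 + (17/3)x^2 - (104/9)x + 1127/81

order-1 term: (8/3)x^2 - 8x
order-2 term: -(32/9)x + 16/3
order-3 term: 128/81
the series for exp(-(4/3)D) f terminates at order 3
exp(-(4/3)D) f = -(2/3)x^3 + (17/3)x^2 - (104/9)x + 1127/81


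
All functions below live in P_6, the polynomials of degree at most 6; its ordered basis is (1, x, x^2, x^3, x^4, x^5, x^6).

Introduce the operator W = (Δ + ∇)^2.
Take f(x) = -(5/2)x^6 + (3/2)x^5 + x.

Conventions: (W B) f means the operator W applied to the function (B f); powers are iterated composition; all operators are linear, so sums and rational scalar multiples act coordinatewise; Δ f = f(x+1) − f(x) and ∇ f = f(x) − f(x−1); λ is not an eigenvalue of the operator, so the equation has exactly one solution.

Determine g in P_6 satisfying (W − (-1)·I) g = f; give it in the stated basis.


g(x) = -(5/2)x^6 + (3/2)x^5 + 300x^4 - 120x^3 - 13200x^2 + 2641x + 96320

write g with unknown coordinates in the stated basis and equate coefficients in (W − (-1)·I) g = f
solving from the highest basis element down gives g = -(5/2)x^6 + (3/2)x^5 + 300x^4 - 120x^3 - 13200x^2 + 2641x + 96320
check: W g = -300x^4 + 120x^3 + 13200x^2 - 2640x - 96320
so W g − (-1)·g = -(5/2)x^6 + (3/2)x^5 + x = f ✓


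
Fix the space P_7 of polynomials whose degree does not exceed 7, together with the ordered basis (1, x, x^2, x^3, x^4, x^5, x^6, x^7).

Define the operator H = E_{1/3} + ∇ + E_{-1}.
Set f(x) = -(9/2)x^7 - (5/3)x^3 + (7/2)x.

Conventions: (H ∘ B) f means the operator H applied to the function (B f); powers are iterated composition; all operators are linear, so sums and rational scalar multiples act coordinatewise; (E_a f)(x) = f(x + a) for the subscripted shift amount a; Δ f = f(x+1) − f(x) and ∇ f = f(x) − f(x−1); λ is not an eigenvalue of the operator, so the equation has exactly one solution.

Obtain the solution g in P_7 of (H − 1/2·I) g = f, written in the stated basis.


write g with unknown coordinates in the stated basis and equate coefficients in (H − 1/2·I) g = f
solving from the highest basis element down gives g = -3x^7 + (14/3)x^6 - (14/9)x^5 - (70/81)x^4 - (460/729)x^3 + (1718/2187)x^2 + (43621/19683)x - 93368/177147
check: H g = -6x^7 + (7/3)x^6 - (7/9)x^5 - (35/81)x^4 - (1445/729)x^3 + (859/2187)x^2 + (90701/19683)x - 46684/177147
so H g − 1/2·g = -(9/2)x^7 - (5/3)x^3 + (7/2)x = f ✓

the image equals g(x) = -3x^7 + (14/3)x^6 - (14/9)x^5 - (70/81)x^4 - (460/729)x^3 + (1718/2187)x^2 + (43621/19683)x - 93368/177147


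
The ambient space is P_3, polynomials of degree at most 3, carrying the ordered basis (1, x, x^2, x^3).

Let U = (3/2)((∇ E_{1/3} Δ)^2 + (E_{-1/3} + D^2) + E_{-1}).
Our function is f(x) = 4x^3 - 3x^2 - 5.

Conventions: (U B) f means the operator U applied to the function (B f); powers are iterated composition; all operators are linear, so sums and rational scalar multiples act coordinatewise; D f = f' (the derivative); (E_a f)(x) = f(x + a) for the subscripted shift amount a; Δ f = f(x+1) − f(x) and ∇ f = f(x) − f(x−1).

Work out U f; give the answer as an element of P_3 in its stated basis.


Δ f = 12x^2 + 6x + 1
E_{1/3} Δ f = 12x^2 + 14x + 13/3
∇ E_{1/3} Δ f = 24x + 2
Δ (∇ E_{1/3} Δ) f = 24
E_{1/3} Δ (∇ E_{1/3} Δ) f = 24
∇ E_{1/3} Δ (∇ E_{1/3} Δ) f = 0
E_{-1/3} f = 4x^3 - 7x^2 + (10/3)x - 148/27
D f = 12x^2 - 6x
D D f = 24x - 6
(E_{-1/3} + D^2) f = 4x^3 - 7x^2 + (82/3)x - 310/27
E_{-1} f = 4x^3 - 15x^2 + 18x - 12
((∇ E_{1/3} Δ)^2 + (E_{-1/3} + D^2) + E_{-1}) f = 8x^3 - 22x^2 + (136/3)x - 634/27
((3/2)((∇ E_{1/3} Δ)^2 + (E_{-1/3} + D^2) + E_{-1})) f = 12x^3 - 33x^2 + 68x - 317/9

g(x) = 12x^3 - 33x^2 + 68x - 317/9


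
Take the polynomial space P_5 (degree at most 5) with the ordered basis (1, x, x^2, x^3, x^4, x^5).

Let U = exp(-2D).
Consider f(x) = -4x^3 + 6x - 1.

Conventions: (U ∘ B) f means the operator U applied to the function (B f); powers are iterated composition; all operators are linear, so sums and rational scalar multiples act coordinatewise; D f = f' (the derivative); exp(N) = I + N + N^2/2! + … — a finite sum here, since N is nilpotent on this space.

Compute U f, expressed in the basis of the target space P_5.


the result is g(x) = -4x^3 + 24x^2 - 42x + 19

order-1 term: 24x^2 - 12
order-2 term: -48x
order-3 term: 32
the series for exp(-2D) f terminates at order 3
exp(-2D) f = -4x^3 + 24x^2 - 42x + 19


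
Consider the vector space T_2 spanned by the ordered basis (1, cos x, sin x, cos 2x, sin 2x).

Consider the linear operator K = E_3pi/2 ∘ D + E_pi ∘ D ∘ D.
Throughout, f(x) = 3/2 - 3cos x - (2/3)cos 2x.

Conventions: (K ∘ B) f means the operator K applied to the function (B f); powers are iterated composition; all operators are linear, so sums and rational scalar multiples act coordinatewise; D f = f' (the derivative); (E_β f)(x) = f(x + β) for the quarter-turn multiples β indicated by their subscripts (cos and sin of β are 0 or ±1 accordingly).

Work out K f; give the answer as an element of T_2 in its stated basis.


D f = 3sin x + (4/3)sin 2x
E_3pi/2 D f = -3cos x - (4/3)sin 2x
D f = 3sin x + (4/3)sin 2x
D D f = 3cos x + (8/3)cos 2x
E_pi D D f = -3cos x + (8/3)cos 2x
(E_3pi/2 ∘ D + E_pi ∘ D ∘ D) f = -6cos x + (8/3)cos 2x - (4/3)sin 2x

g(x) = -6cos x + (8/3)cos 2x - (4/3)sin 2x
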